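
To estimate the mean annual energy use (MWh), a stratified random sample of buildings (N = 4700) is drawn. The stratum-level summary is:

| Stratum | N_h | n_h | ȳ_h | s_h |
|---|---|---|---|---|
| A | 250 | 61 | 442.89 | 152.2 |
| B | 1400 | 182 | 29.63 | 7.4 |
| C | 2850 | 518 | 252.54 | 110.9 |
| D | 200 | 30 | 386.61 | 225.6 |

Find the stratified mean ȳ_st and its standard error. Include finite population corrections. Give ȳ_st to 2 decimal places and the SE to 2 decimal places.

ȳ_st = Σ W_h ȳ_h = (250·442.89 + 1400·29.63 + 2850·252.54 + 200·386.61)/4700 = 201.97138
V̂(ȳ_st) = Σ W_h² (1 − n_h/N_h) s_h²/n_h, with W_h = N_h/N and N = 4700:
  stratum A: (250/4700)²·(1 − 61/250)·152.2²/61 = 0.81228
  stratum B: (1400/4700)²·(1 − 182/1400)·7.4²/182 = 0.0232259
  stratum C: (2850/4700)²·(1 − 518/2850)·110.9²/518 = 7.1435
  stratum D: (200/4700)²·(1 − 30/200)·225.6²/30 = 2.6112
V̂(ȳ_st) = 10.5902
SE(ȳ_st) = √10.5902 = 3.25426

ȳ_st ≈ 201.97, SE ≈ 3.25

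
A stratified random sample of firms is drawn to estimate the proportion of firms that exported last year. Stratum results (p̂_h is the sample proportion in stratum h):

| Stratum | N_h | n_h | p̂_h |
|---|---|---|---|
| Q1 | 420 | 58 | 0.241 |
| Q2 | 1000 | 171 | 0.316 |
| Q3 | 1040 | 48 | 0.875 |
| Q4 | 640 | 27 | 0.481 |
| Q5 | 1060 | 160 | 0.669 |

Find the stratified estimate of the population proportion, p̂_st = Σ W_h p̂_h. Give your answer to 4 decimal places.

N = 4160; stratum weights W_h = N_h/N.
p̂_st = Σ W_h p̂_h = (420·0.241 + 1000·0.316 + 1040·0.875 + 640·0.481 + 1060·0.669)/4160 = 0.56351

p̂_st ≈ 0.5635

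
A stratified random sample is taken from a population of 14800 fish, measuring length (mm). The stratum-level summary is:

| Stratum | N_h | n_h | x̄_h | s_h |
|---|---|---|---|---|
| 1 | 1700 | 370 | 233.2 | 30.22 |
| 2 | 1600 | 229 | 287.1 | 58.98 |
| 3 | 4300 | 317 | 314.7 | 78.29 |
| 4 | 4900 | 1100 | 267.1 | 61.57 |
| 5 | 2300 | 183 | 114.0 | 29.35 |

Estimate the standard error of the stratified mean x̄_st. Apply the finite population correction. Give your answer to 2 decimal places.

V̂(x̄_st) = Σ W_h² (1 − n_h/N_h) s_h²/n_h, with W_h = N_h/N and N = 14800:
  stratum 1: (1700/14800)²·(1 − 370/1700)·30.22²/370 = 0.0254779
  stratum 2: (1600/14800)²·(1 − 229/1600)·58.98²/229 = 0.152128
  stratum 3: (4300/14800)²·(1 − 317/4300)·78.29²/317 = 1.51185
  stratum 4: (4900/14800)²·(1 − 1100/4900)·61.57²/1100 = 0.292956
  stratum 5: (2300/14800)²·(1 − 183/2300)·29.35²/183 = 0.104638
V̂(x̄_st) = 2.08705
SE(x̄_st) = √2.08705 = 1.44466

SE(x̄_st) ≈ 1.44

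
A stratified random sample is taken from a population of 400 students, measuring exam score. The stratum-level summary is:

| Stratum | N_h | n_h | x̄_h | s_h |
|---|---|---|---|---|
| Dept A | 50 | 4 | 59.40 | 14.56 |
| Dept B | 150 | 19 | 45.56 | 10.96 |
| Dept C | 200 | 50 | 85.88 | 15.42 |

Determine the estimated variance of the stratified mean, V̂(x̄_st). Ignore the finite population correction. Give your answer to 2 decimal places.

V̂(x̄_st) ≈ 2.91

V̂(x̄_st) = Σ W_h² s_h²/n_h, with W_h = N_h/N and N = 400:
  stratum Dept A: (50/400)²·14.56²/4 = 0.8281
  stratum Dept B: (150/400)²·10.96²/19 = 0.889058
  stratum Dept C: (200/400)²·15.42²/50 = 1.18888
V̂(x̄_st) = 2.90604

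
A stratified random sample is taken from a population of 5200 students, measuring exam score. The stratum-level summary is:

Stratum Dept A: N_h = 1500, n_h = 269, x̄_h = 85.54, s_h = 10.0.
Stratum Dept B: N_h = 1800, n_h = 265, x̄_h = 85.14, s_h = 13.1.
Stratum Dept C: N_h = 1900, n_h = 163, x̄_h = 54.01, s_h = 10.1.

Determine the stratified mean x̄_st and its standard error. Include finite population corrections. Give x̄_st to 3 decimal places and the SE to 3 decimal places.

x̄_st ≈ 73.881, SE ≈ 0.410

x̄_st = Σ W_h x̄_h = (1500·85.54 + 1800·85.14 + 1900·54.01)/5200 = 73.88096
V̂(x̄_st) = Σ W_h² (1 − n_h/N_h) s_h²/n_h, with W_h = N_h/N and N = 5200:
  stratum Dept A: (1500/5200)²·(1 − 269/1500)·10.0²/269 = 0.0253858
  stratum Dept B: (1800/5200)²·(1 − 265/1800)·13.1²/265 = 0.0661715
  stratum Dept C: (1900/5200)²·(1 − 163/1900)·10.1²/163 = 0.0763839
V̂(x̄_st) = 0.167941
SE(x̄_st) = √0.167941 = 0.409806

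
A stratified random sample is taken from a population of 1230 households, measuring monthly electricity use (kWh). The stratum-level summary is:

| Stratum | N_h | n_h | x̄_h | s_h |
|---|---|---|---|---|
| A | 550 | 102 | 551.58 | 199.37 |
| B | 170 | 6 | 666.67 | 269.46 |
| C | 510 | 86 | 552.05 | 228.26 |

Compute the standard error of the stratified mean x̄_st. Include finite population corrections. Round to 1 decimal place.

SE(x̄_st) ≈ 19.3

V̂(x̄_st) = Σ W_h² (1 − n_h/N_h) s_h²/n_h, with W_h = N_h/N and N = 1230:
  stratum A: (550/1230)²·(1 − 102/550)·199.37²/102 = 63.4673
  stratum B: (170/1230)²·(1 − 6/170)·269.46²/6 = 223.008
  stratum C: (510/1230)²·(1 − 86/510)·228.26²/86 = 86.5938
V̂(x̄_st) = 373.069
SE(x̄_st) = √373.069 = 19.315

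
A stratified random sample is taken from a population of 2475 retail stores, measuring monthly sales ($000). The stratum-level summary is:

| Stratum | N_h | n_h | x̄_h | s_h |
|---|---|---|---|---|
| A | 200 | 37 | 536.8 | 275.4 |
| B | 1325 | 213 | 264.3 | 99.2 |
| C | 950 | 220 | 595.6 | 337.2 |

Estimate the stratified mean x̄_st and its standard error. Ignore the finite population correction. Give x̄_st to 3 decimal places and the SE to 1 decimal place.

x̄_st ≈ 413.486, SE ≈ 10.1

x̄_st = Σ W_h x̄_h = (200·536.8 + 1325·264.3 + 950·595.6)/2475 = 413.48586
V̂(x̄_st) = Σ W_h² s_h²/n_h, with W_h = N_h/N and N = 2475:
  stratum A: (200/2475)²·275.4²/37 = 13.3855
  stratum B: (1325/2475)²·99.2²/213 = 13.2411
  stratum C: (950/2475)²·337.2²/220 = 76.1464
V̂(x̄_st) = 102.773
SE(x̄_st) = √102.773 = 10.1377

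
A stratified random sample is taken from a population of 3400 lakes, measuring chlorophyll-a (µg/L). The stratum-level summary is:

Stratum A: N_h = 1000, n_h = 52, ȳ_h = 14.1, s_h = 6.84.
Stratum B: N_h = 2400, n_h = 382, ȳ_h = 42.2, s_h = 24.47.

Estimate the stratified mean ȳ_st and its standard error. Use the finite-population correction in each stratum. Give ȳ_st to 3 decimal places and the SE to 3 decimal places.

ȳ_st ≈ 33.935, SE ≈ 0.855

ȳ_st = Σ W_h ȳ_h = (1000·14.1 + 2400·42.2)/3400 = 33.93529
V̂(ȳ_st) = Σ W_h² (1 − n_h/N_h) s_h²/n_h, with W_h = N_h/N and N = 3400:
  stratum A: (1000/3400)²·(1 − 52/1000)·6.84²/52 = 0.0737835
  stratum B: (2400/3400)²·(1 − 382/2400)·24.47²/382 = 0.656718
V̂(ȳ_st) = 0.730502
SE(ȳ_st) = √0.730502 = 0.854694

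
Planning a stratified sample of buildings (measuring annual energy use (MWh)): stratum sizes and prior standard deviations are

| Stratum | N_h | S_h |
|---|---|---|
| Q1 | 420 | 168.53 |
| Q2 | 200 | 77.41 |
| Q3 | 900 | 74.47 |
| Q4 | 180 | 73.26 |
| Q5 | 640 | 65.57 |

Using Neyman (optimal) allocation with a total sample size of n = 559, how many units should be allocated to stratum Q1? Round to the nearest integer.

190

Neyman allocation: n_h = n · N_h S_h / Σ N_i S_i, with n = 559.
  stratum Q1: N_h·S_h = 420·168.53 = 70782.60
  stratum Q2: N_h·S_h = 200·77.41 = 15482.00
  stratum Q3: N_h·S_h = 900·74.47 = 67023.00
  stratum Q4: N_h·S_h = 180·73.26 = 13186.80
  stratum Q5: N_h·S_h = 640·65.57 = 41964.80
Σ N_h S_h = 208439.20
n for stratum Q1 = 559·70782.60/208439.20 = 189.827 → 190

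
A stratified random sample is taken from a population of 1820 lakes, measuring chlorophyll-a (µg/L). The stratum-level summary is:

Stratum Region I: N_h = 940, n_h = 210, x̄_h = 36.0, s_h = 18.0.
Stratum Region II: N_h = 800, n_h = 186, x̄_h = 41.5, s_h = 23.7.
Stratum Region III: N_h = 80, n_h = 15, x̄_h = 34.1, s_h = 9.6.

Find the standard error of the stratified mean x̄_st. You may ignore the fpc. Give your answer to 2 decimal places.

V̂(x̄_st) = Σ W_h² s_h²/n_h, with W_h = N_h/N and N = 1820:
  stratum Region I: (940/1820)²·18.0²/210 = 0.411565
  stratum Region II: (800/1820)²·23.7²/186 = 0.583473
  stratum Region III: (80/1820)²·9.6²/15 = 0.011871
V̂(x̄_st) = 1.00691
SE(x̄_st) = √1.00691 = 1.00345

SE(x̄_st) ≈ 1.00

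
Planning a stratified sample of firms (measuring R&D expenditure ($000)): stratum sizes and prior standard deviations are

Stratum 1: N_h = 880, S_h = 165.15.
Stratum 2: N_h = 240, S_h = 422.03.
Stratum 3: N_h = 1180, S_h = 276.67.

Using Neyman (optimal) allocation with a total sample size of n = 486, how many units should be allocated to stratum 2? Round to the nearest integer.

86

Neyman allocation: n_h = n · N_h S_h / Σ N_i S_i, with n = 486.
  stratum 1: N_h·S_h = 880·165.15 = 145332.00
  stratum 2: N_h·S_h = 240·422.03 = 101287.20
  stratum 3: N_h·S_h = 1180·276.67 = 326470.60
Σ N_h S_h = 573089.80
n for stratum 2 = 486·101287.20/573089.80 = 85.895 → 86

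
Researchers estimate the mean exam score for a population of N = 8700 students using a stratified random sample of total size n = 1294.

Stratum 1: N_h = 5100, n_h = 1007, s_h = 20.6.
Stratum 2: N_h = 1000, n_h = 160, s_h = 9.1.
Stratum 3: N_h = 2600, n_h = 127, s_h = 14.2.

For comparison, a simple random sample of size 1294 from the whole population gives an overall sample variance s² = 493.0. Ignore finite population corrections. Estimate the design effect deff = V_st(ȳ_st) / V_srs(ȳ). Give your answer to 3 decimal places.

deff ≈ 0.770

V̂(ȳ_st) = Σ W_h² s_h²/n_h, with W_h = N_h/N and N = 8700:
  stratum 1: (5100/8700)²·20.6²/1007 = 0.144813
  stratum 2: (1000/8700)²·9.1²/160 = 0.00683792
  stratum 3: (2600/8700)²·14.2²/127 = 0.141802
V_st = 0.293452
V_srs = s²/n = 493.0/1294 = 0.380989
deff = V_st / V_srs = 0.293452/0.380989 = 0.7702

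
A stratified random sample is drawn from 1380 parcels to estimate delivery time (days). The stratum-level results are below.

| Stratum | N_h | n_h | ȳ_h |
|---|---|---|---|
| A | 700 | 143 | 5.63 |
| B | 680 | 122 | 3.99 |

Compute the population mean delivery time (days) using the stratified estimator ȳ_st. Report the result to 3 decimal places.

N = Σ N_h = 1380. Stratum weights W_h = N_h/N.
ȳ_st = (700·5.63 + 680·3.99) / 1380 = 4.82188

ȳ_st ≈ 4.822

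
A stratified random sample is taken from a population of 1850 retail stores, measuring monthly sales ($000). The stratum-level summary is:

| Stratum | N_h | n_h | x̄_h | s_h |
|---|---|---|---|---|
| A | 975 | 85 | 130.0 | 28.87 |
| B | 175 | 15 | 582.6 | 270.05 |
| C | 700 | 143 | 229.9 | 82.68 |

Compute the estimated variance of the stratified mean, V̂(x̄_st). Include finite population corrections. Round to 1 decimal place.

V̂(x̄_st) = Σ W_h² (1 − n_h/N_h) s_h²/n_h, with W_h = N_h/N and N = 1850:
  stratum A: (975/1850)²·(1 − 85/975)·28.87²/85 = 2.48614
  stratum B: (175/1850)²·(1 − 15/175)·270.05²/15 = 39.7751
  stratum C: (700/1850)²·(1 − 143/700)·82.68²/143 = 5.44596
V̂(x̄_st) = 47.7072

V̂(x̄_st) ≈ 47.7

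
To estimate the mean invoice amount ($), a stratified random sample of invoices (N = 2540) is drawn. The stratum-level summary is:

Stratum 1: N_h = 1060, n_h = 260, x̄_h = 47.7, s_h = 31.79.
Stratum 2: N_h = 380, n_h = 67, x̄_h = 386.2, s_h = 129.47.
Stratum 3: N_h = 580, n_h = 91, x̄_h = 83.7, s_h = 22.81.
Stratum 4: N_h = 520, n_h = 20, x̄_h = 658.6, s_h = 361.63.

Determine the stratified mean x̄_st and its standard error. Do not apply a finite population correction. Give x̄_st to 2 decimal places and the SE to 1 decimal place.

x̄_st ≈ 231.63, SE ≈ 16.8

x̄_st = Σ W_h x̄_h = (1060·47.7 + 380·386.2 + 580·83.7 + 520·658.6)/2540 = 231.62835
V̂(x̄_st) = Σ W_h² s_h²/n_h, with W_h = N_h/N and N = 2540:
  stratum 1: (1060/2540)²·31.79²/260 = 0.676943
  stratum 2: (380/2540)²·129.47²/67 = 5.59968
  stratum 3: (580/2540)²·22.81²/91 = 0.298125
  stratum 4: (520/2540)²·361.63²/20 = 274.055
V̂(x̄_st) = 280.63
SE(x̄_st) = √280.63 = 16.752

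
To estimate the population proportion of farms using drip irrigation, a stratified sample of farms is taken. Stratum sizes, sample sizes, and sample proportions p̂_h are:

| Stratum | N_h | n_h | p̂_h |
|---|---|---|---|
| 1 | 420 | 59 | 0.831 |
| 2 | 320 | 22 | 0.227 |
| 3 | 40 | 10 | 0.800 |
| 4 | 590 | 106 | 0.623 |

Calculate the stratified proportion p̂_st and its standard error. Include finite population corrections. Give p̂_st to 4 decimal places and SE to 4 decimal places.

N = 1370; stratum weights W_h = N_h/N.
p̂_st = Σ W_h p̂_h = (420·0.831 + 320·0.227 + 40·0.800 + 590·0.623)/1370 = 0.59944
V̂(p̂_st) = Σ W_h² (1 − n_h/N_h) p̂_h(1−p̂_h)/(n_h−1):
  stratum 1: (420/1370)²·(1 − 59/420)·0.831·0.169/58 = 0.000195603
  stratum 2: (320/1370)²·(1 − 22/320)·0.227·0.773/21 = 0.000424533
  stratum 3: (40/1370)²·(1 − 10/40)·0.800·0.200/9 = 1.13663e-05
  stratum 4: (590/1370)²·(1 − 106/590)·0.623·0.377/105 = 0.000340327
V̂(p̂_st) = 0.000971829; SE = √V̂ = 0.0311742

p̂_st ≈ 0.5994, SE ≈ 0.0312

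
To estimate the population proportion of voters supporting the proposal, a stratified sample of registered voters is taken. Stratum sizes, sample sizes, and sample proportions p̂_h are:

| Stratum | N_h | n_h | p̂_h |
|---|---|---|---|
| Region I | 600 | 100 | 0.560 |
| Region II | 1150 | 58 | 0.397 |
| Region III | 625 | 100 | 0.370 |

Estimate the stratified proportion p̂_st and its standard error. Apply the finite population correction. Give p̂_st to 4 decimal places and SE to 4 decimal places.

p̂_st ≈ 0.4311, SE ≈ 0.0347

N = 2375; stratum weights W_h = N_h/N.
p̂_st = Σ W_h p̂_h = (600·0.560 + 1150·0.397 + 625·0.370)/2375 = 0.43107
V̂(p̂_st) = Σ W_h² (1 − n_h/N_h) p̂_h(1−p̂_h)/(n_h−1):
  stratum Region I: (600/2375)²·(1 − 100/600)·0.560·0.440/99 = 0.000132373
  stratum Region II: (1150/2375)²·(1 − 58/1150)·0.397·0.603/57 = 0.000935031
  stratum Region III: (625/2375)²·(1 − 100/625)·0.370·0.630/99 = 0.000136968
V̂(p̂_st) = 0.00120437; SE = √V̂ = 0.0347041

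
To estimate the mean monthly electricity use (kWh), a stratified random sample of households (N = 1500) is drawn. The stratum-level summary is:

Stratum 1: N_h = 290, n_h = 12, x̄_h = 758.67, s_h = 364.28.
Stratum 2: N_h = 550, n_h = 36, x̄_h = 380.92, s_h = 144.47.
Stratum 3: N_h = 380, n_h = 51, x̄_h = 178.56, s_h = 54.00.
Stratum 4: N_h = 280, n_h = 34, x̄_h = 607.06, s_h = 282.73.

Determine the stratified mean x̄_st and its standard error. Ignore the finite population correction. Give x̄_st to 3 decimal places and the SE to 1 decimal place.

x̄_st = Σ W_h x̄_h = (290·758.67 + 550·380.92 + 380·178.56 + 280·607.06)/1500 = 444.89993
V̂(x̄_st) = Σ W_h² s_h²/n_h, with W_h = N_h/N and N = 1500:
  stratum 1: (290/1500)²·364.28²/12 = 413.336
  stratum 2: (550/1500)²·144.47²/36 = 77.9463
  stratum 3: (380/1500)²·54.00²/51 = 3.66946
  stratum 4: (280/1500)²·282.73²/34 = 81.9216
V̂(x̄_st) = 576.873
SE(x̄_st) = √576.873 = 24.0182

x̄_st ≈ 444.900, SE ≈ 24.0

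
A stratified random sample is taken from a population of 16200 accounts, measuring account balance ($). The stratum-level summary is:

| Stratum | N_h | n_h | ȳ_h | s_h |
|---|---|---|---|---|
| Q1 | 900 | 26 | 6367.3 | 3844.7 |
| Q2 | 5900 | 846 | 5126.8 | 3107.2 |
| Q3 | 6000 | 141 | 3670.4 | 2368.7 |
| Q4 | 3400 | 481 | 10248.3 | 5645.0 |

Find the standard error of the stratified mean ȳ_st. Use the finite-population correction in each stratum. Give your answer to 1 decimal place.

V̂(ȳ_st) = Σ W_h² (1 − n_h/N_h) s_h²/n_h, with W_h = N_h/N and N = 16200:
  stratum Q1: (900/16200)²·(1 − 26/900)·3844.7²/26 = 1704.02
  stratum Q2: (5900/16200)²·(1 − 846/5900)·3107.2²/846 = 1296.66
  stratum Q3: (6000/16200)²·(1 − 141/6000)·2368.7²/141 = 5330.23
  stratum Q4: (3400/16200)²·(1 − 481/3400)·5645.0²/481 = 2505.33
V̂(ȳ_st) = 10836.2
SE(ȳ_st) = √10836.2 = 104.097

SE(ȳ_st) ≈ 104.1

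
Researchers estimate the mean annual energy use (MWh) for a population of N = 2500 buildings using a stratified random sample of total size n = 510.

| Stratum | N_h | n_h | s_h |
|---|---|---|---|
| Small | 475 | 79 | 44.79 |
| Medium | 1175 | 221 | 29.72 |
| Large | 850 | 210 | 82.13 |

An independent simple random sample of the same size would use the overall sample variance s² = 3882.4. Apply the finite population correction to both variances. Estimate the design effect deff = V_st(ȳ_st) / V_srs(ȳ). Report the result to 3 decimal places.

deff ≈ 0.706

V̂(ȳ_st) = Σ W_h² (1 − n_h/N_h) s_h²/n_h, with W_h = N_h/N and N = 2500:
  stratum Small: (475/2500)²·(1 − 79/475)·44.79²/79 = 0.764265
  stratum Medium: (1175/2500)²·(1 − 221/1175)·29.72²/221 = 0.716822
  stratum Large: (850/2500)²·(1 − 210/850)·82.13²/210 = 2.79578
V_st = 4.27687
V_srs = (1 − 510/2500)·3882.4/510 = 6.05959
deff = V_st / V_srs = 4.27687/6.05959 = 0.7058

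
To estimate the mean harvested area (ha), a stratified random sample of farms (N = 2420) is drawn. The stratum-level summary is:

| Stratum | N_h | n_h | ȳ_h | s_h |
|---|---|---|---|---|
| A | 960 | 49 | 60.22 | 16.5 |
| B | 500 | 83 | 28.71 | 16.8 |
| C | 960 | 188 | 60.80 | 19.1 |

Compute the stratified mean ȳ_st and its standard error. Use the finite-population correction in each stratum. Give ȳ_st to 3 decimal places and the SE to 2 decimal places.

ȳ_st ≈ 53.940, SE ≈ 1.09

ȳ_st = Σ W_h ȳ_h = (960·60.22 + 500·28.71 + 960·60.80)/2420 = 53.93975
V̂(ȳ_st) = Σ W_h² (1 − n_h/N_h) s_h²/n_h, with W_h = N_h/N and N = 2420:
  stratum A: (960/2420)²·(1 − 49/960)·16.5²/49 = 0.829718
  stratum B: (500/2420)²·(1 − 83/500)·16.8²/83 = 0.121064
  stratum C: (960/2420)²·(1 − 188/960)·19.1²/188 = 0.245565
V̂(ȳ_st) = 1.19635
SE(ȳ_st) = √1.19635 = 1.09378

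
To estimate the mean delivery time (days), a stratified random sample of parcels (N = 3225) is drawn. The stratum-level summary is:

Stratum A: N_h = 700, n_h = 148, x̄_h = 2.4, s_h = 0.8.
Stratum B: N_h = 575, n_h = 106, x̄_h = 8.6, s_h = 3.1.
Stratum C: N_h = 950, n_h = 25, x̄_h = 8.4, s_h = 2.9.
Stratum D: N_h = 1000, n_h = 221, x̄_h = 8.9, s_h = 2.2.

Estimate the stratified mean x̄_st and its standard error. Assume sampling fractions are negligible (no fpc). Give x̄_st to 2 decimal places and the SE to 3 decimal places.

x̄_st ≈ 7.29, SE ≈ 0.185

x̄_st = Σ W_h x̄_h = (700·2.4 + 575·8.6 + 950·8.4 + 1000·8.9)/3225 = 7.28837
V̂(x̄_st) = Σ W_h² s_h²/n_h, with W_h = N_h/N and N = 3225:
  stratum A: (700/3225)²·0.8²/148 = 0.00020373
  stratum B: (575/3225)²·3.1²/106 = 0.002882
  stratum C: (950/3225)²·2.9²/25 = 0.0291906
  stratum D: (1000/3225)²·2.2²/221 = 0.00210569
V̂(x̄_st) = 0.0343821
SE(x̄_st) = √0.0343821 = 0.185424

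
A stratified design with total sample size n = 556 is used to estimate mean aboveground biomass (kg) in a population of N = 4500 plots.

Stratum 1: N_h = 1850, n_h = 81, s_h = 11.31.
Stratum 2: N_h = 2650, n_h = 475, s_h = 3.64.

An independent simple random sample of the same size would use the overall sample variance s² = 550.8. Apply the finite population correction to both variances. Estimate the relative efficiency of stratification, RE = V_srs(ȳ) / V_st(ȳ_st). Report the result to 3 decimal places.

V̂(ȳ_st) = Σ W_h² (1 − n_h/N_h) s_h²/n_h, with W_h = N_h/N and N = 4500:
  stratum 1: (1850/4500)²·(1 − 81/1850)·11.31²/81 = 0.25522
  stratum 2: (2650/4500)²·(1 − 475/2650)·3.64²/475 = 0.00793943
V_st = 0.263159
V_srs = (1 − 556/4500)·550.8/556 = 0.868247
Relative efficiency = V_srs / V_st = 0.868247/0.263159 = 3.2993

RE ≈ 3.299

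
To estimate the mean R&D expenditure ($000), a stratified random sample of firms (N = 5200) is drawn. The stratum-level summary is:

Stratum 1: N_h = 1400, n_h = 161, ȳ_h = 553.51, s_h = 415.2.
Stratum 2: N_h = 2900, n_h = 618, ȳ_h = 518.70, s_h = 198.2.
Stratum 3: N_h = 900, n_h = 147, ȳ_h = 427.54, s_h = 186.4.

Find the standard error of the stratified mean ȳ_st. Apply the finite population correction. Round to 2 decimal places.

SE(ȳ_st) ≈ 9.50

V̂(ȳ_st) = Σ W_h² (1 − n_h/N_h) s_h²/n_h, with W_h = N_h/N and N = 5200:
  stratum 1: (1400/5200)²·(1 − 161/1400)·415.2²/161 = 68.6881
  stratum 2: (2900/5200)²·(1 − 618/2900)·198.2²/618 = 15.557
  stratum 3: (900/5200)²·(1 − 147/900)·186.4²/147 = 5.92387
V̂(ȳ_st) = 90.169
SE(ȳ_st) = √90.169 = 9.49573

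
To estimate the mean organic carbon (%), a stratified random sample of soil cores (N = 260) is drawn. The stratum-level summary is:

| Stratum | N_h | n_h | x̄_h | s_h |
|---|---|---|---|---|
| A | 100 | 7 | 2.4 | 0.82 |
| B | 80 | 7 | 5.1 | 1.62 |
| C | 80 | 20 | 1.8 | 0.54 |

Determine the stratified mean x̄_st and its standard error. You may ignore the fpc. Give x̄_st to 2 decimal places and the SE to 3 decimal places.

x̄_st = Σ W_h x̄_h = (100·2.4 + 80·5.1 + 80·1.8)/260 = 3.04615
V̂(x̄_st) = Σ W_h² s_h²/n_h, with W_h = N_h/N and N = 260:
  stratum A: (100/260)²·0.82²/7 = 0.0142096
  stratum B: (80/260)²·1.62²/7 = 0.0354948
  stratum C: (80/260)²·0.54²/20 = 0.00138036
V̂(x̄_st) = 0.0510848
SE(x̄_st) = √0.0510848 = 0.22602

x̄_st ≈ 3.05, SE ≈ 0.226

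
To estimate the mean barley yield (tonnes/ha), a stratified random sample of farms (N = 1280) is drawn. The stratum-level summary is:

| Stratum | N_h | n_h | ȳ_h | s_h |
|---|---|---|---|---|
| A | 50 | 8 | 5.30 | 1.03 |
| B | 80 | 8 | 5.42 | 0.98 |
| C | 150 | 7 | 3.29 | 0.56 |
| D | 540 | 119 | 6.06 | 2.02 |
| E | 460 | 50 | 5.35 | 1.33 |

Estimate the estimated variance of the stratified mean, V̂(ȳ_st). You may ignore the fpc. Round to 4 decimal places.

V̂(ȳ_st) ≈ 0.0120

V̂(ȳ_st) = Σ W_h² s_h²/n_h, with W_h = N_h/N and N = 1280:
  stratum A: (50/1280)²·1.03²/8 = 0.000202351
  stratum B: (80/1280)²·0.98²/8 = 0.000468945
  stratum C: (150/1280)²·0.56²/7 = 0.000615234
  stratum D: (540/1280)²·2.02²/119 = 0.00610272
  stratum E: (460/1280)²·1.33²/50 = 0.00456908
V̂(ȳ_st) = 0.0119583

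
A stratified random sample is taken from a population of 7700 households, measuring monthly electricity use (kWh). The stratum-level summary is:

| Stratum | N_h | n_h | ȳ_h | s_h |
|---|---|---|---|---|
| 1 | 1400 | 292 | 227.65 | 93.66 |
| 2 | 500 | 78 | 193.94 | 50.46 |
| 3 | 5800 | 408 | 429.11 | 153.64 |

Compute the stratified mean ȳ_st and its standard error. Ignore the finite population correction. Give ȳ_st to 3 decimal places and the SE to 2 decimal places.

ȳ_st ≈ 377.210, SE ≈ 5.83

ȳ_st = Σ W_h ȳ_h = (1400·227.65 + 500·193.94 + 5800·429.11)/7700 = 377.21013
V̂(ȳ_st) = Σ W_h² s_h²/n_h, with W_h = N_h/N and N = 7700:
  stratum 1: (1400/7700)²·93.66²/292 = 0.993116
  stratum 2: (500/7700)²·50.46²/78 = 0.137644
  stratum 3: (5800/7700)²·153.64²/408 = 32.8264
V̂(ȳ_st) = 33.9571
SE(ȳ_st) = √33.9571 = 5.82728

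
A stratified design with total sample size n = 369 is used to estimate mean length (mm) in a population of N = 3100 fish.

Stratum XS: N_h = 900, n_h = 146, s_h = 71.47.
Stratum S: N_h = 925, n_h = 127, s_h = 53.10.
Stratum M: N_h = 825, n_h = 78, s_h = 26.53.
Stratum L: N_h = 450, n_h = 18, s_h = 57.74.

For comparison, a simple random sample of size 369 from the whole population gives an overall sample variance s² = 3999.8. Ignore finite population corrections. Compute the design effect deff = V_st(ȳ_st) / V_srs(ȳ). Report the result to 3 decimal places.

deff ≈ 0.873

V̂(ȳ_st) = Σ W_h² s_h²/n_h, with W_h = N_h/N and N = 3100:
  stratum XS: (900/3100)²·71.47²/146 = 2.94887
  stratum S: (925/3100)²·53.10²/127 = 1.97672
  stratum M: (825/3100)²·26.53²/78 = 0.639094
  stratum L: (450/3100)²·57.74²/18 = 3.90286
V_st = 9.46755
V_srs = s²/n = 3999.8/369 = 10.8396
deff = V_st / V_srs = 9.46755/10.8396 = 0.8734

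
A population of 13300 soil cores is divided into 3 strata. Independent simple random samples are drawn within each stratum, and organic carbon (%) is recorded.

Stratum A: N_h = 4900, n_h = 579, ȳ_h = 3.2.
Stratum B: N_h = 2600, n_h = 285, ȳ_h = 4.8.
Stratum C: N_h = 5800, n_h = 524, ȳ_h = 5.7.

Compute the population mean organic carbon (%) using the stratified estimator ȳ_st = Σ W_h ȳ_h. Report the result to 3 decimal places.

ȳ_st ≈ 4.603

N = Σ N_h = 13300. Stratum weights W_h = N_h/N.
ȳ_st = (4900·3.2 + 2600·4.8 + 5800·5.7) / 13300 = 4.60301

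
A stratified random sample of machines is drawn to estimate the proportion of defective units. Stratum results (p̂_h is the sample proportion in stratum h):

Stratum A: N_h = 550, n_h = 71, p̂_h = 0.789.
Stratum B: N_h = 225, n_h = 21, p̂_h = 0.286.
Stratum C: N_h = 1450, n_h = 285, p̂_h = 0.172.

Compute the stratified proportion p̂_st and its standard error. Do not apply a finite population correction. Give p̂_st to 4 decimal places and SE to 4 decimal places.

p̂_st ≈ 0.3360, SE ≈ 0.0215

N = 2225; stratum weights W_h = N_h/N.
p̂_st = Σ W_h p̂_h = (550·0.789 + 225·0.286 + 1450·0.172)/2225 = 0.33604
V̂(p̂_st) = Σ W_h² p̂_h(1−p̂_h)/(n_h−1):
  stratum A: (550/2225)²·0.789·0.211/70 = 0.00014532
  stratum B: (225/2225)²·0.286·0.714/20 = 0.000104409
  stratum C: (1450/2225)²·0.172·0.828/284 = 0.000212969
V̂(p̂_st) = 0.000462699; SE = √V̂ = 0.0215104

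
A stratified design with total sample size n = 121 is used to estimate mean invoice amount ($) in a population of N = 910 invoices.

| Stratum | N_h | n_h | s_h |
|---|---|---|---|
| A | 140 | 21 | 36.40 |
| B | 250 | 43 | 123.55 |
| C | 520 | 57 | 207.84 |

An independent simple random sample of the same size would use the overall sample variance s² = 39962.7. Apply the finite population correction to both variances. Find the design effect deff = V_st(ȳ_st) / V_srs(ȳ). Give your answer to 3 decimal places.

deff ≈ 0.851

V̂(ȳ_st) = Σ W_h² (1 − n_h/N_h) s_h²/n_h, with W_h = N_h/N and N = 910:
  stratum A: (140/910)²·(1 − 21/140)·36.40²/21 = 1.26933
  stratum B: (250/910)²·(1 − 43/250)·123.55²/43 = 22.1842
  stratum C: (520/910)²·(1 − 57/520)·207.84²/57 = 220.336
V_st = 243.789
V_srs = (1 − 121/910)·39962.7/121 = 286.355
deff = V_st / V_srs = 243.789/286.355 = 0.8514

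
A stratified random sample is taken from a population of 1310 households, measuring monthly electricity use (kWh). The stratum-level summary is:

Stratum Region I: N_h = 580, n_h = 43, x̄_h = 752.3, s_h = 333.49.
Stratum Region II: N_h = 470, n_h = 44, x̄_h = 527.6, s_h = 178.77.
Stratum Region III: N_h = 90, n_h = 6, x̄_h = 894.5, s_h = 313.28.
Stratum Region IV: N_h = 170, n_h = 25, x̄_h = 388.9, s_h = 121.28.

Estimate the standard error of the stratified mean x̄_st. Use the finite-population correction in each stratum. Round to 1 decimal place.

V̂(x̄_st) = Σ W_h² (1 − n_h/N_h) s_h²/n_h, with W_h = N_h/N and N = 1310:
  stratum Region I: (580/1310)²·(1 − 43/580)·333.49²/43 = 469.415
  stratum Region II: (470/1310)²·(1 − 44/470)·178.77²/44 = 84.7425
  stratum Region III: (90/1310)²·(1 − 6/90)·313.28²/6 = 72.0598
  stratum Region IV: (170/1310)²·(1 − 25/170)·121.28²/25 = 8.45109
V̂(x̄_st) = 634.668
SE(x̄_st) = √634.668 = 25.1926

SE(x̄_st) ≈ 25.2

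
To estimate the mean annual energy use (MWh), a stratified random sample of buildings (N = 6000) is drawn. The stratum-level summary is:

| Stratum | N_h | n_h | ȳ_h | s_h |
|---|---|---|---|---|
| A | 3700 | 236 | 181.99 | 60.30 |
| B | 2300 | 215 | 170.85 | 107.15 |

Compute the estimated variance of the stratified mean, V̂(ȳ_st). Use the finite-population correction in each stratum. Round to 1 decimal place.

V̂(ȳ_st) = Σ W_h² (1 − n_h/N_h) s_h²/n_h, with W_h = N_h/N and N = 6000:
  stratum A: (3700/6000)²·(1 − 236/3700)·60.30²/236 = 5.48529
  stratum B: (2300/6000)²·(1 − 215/2300)·107.15²/215 = 7.1134
V̂(ȳ_st) = 12.5987

V̂(ȳ_st) ≈ 12.6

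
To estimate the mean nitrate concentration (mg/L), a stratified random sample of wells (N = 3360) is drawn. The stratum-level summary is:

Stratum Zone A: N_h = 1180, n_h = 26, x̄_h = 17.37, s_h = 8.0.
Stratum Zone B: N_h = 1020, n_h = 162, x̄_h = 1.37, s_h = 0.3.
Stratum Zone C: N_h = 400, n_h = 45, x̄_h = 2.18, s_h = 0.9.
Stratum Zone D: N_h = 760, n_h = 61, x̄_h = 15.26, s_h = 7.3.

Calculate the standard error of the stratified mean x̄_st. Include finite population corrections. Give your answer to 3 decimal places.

V̂(x̄_st) = Σ W_h² (1 − n_h/N_h) s_h²/n_h, with W_h = N_h/N and N = 3360:
  stratum Zone A: (1180/3360)²·(1 − 26/1180)·8.0²/26 = 0.296904
  stratum Zone B: (1020/3360)²·(1 − 162/1020)·0.3²/162 = 4.30662e-05
  stratum Zone C: (400/3360)²·(1 − 45/400)·0.9²/45 = 0.000226403
  stratum Zone D: (760/3360)²·(1 − 61/760)·7.3²/61 = 0.0411082
V̂(x̄_st) = 0.338282
SE(x̄_st) = √0.338282 = 0.58162

SE(x̄_st) ≈ 0.582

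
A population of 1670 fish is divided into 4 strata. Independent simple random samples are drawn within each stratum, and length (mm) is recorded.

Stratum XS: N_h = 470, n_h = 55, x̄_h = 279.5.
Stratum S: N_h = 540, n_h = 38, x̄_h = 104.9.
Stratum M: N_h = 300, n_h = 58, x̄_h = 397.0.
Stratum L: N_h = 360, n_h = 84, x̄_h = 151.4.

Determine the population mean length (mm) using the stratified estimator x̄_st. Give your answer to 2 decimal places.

x̄_st ≈ 216.54

N = Σ N_h = 1670. Stratum weights W_h = N_h/N.
x̄_st = (470·279.5 + 540·104.9 + 300·397.0 + 360·151.4) / 1670 = 216.5359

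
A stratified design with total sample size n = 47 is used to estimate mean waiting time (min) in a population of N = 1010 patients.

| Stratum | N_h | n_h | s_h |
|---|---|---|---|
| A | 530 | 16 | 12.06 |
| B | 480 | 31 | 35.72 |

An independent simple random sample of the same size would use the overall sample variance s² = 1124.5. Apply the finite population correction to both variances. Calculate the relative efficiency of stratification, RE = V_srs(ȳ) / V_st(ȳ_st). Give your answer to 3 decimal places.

V̂(ȳ_st) = Σ W_h² (1 − n_h/N_h) s_h²/n_h, with W_h = N_h/N and N = 1010:
  stratum A: (530/1010)²·(1 − 16/530)·12.06²/16 = 2.42757
  stratum B: (480/1010)²·(1 − 31/480)·35.72²/31 = 8.69573
V_st = 11.1233
V_srs = (1 − 47/1010)·1124.5/47 = 22.8122
Relative efficiency = V_srs / V_st = 22.8122/11.1233 = 2.0508

RE ≈ 2.051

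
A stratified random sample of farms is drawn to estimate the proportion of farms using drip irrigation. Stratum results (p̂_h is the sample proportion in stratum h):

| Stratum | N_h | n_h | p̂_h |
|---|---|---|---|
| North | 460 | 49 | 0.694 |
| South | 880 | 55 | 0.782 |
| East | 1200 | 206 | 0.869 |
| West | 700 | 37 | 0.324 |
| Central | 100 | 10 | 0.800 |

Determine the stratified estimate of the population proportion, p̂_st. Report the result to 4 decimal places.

N = 3340; stratum weights W_h = N_h/N.
p̂_st = Σ W_h p̂_h = (460·0.694 + 880·0.782 + 1200·0.869 + 700·0.324 + 100·0.800)/3340 = 0.70569

p̂_st ≈ 0.7057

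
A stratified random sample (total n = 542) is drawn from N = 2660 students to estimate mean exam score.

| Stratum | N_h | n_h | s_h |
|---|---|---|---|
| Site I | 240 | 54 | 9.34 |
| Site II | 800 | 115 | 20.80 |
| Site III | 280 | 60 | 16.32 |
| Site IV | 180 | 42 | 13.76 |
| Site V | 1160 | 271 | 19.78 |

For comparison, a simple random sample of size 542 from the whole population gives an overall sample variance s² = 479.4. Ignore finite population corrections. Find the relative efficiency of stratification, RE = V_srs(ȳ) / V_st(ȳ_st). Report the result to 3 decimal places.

RE ≈ 1.268

V̂(ȳ_st) = Σ W_h² s_h²/n_h, with W_h = N_h/N and N = 2660:
  stratum Site I: (240/2660)²·9.34²/54 = 0.013151
  stratum Site II: (800/2660)²·20.80²/115 = 0.340287
  stratum Site III: (280/2660)²·16.32²/60 = 0.049186
  stratum Site IV: (180/2660)²·13.76²/42 = 0.0206428
  stratum Site V: (1160/2660)²·19.78²/271 = 0.274559
V_st = 0.697826
V_srs = s²/n = 479.4/542 = 0.884502
Relative efficiency = V_srs / V_st = 0.884502/0.697826 = 1.2675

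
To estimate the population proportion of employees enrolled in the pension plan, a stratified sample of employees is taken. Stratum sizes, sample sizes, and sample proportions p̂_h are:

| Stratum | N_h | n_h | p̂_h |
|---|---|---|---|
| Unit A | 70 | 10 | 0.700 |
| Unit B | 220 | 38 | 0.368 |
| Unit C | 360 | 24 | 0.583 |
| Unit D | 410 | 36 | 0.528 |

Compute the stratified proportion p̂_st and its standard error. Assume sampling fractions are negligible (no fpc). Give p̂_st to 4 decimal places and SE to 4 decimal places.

N = 1060; stratum weights W_h = N_h/N.
p̂_st = Σ W_h p̂_h = (70·0.700 + 220·0.368 + 360·0.583 + 410·0.528)/1060 = 0.52483
V̂(p̂_st) = Σ W_h² p̂_h(1−p̂_h)/(n_h−1):
  stratum Unit A: (70/1060)²·0.700·0.300/9 = 0.000101756
  stratum Unit B: (220/1060)²·0.368·0.632/37 = 0.000270768
  stratum Unit C: (360/1060)²·0.583·0.417/23 = 0.00121919
  stratum Unit D: (410/1060)²·0.528·0.472/35 = 0.00106528
V̂(p̂_st) = 0.00265699; SE = √V̂ = 0.051546

p̂_st ≈ 0.5248, SE ≈ 0.0515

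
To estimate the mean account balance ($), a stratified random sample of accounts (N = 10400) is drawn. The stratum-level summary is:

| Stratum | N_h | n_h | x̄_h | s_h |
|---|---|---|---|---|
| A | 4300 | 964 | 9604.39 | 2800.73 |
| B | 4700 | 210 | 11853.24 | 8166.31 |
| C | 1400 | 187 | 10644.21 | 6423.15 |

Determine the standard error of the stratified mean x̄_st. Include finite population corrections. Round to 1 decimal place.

V̂(x̄_st) = Σ W_h² (1 − n_h/N_h) s_h²/n_h, with W_h = N_h/N and N = 10400:
  stratum A: (4300/10400)²·(1 − 964/4300)·2800.73²/964 = 1079.18
  stratum B: (4700/10400)²·(1 − 210/4700)·8166.31²/210 = 61959.8
  stratum C: (1400/10400)²·(1 − 187/1400)·6423.15²/187 = 3463.99
V̂(x̄_st) = 66503
SE(x̄_st) = √66503 = 257.882

SE(x̄_st) ≈ 257.9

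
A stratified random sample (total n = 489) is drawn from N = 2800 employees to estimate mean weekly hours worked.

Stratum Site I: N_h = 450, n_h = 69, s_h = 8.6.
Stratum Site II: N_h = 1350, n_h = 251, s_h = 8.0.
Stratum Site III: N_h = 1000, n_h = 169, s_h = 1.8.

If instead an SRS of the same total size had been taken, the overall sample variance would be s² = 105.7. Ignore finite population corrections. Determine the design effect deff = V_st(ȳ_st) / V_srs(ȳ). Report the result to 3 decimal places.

deff ≈ 0.414

V̂(ȳ_st) = Σ W_h² s_h²/n_h, with W_h = N_h/N and N = 2800:
  stratum Site I: (450/2800)²·8.6²/69 = 0.0276858
  stratum Site II: (1350/2800)²·8.0²/251 = 0.0592731
  stratum Site III: (1000/2800)²·1.8²/169 = 0.00244536
V_st = 0.0894042
V_srs = s²/n = 105.7/489 = 0.216155
deff = V_st / V_srs = 0.0894042/0.216155 = 0.4136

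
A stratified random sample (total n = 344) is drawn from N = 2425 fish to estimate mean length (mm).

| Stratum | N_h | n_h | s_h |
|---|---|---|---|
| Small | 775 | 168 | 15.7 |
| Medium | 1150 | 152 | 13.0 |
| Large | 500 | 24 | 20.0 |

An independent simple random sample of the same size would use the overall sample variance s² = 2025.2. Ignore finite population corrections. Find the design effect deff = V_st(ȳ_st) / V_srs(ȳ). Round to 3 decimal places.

deff ≈ 0.188

V̂(ȳ_st) = Σ W_h² s_h²/n_h, with W_h = N_h/N and N = 2425:
  stratum Small: (775/2425)²·15.7²/168 = 0.149855
  stratum Medium: (1150/2425)²·13.0²/152 = 0.250043
  stratum Large: (500/2425)²·20.0²/24 = 0.708541
V_st = 1.10844
V_srs = s²/n = 2025.2/344 = 5.88721
deff = V_st / V_srs = 1.10844/5.88721 = 0.1883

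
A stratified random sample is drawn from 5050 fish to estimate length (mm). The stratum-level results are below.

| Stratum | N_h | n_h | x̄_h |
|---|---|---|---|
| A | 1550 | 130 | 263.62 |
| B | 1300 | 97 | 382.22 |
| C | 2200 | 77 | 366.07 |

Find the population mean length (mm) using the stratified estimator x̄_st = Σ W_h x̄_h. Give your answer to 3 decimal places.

N = Σ N_h = 5050. Stratum weights W_h = N_h/N.
x̄_st = (1550·263.62 + 1300·382.22 + 2200·366.07) / 5050 = 338.78238

x̄_st ≈ 338.782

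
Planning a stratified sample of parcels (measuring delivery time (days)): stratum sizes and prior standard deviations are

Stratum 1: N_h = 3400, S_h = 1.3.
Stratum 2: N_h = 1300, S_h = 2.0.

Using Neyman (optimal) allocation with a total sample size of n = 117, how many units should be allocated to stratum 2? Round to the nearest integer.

43

Neyman allocation: n_h = n · N_h S_h / Σ N_i S_i, with n = 117.
  stratum 1: N_h·S_h = 3400·1.3 = 4420.00
  stratum 2: N_h·S_h = 1300·2.0 = 2600.00
Σ N_h S_h = 7020.00
n for stratum 2 = 117·2600.00/7020.00 = 43.333 → 43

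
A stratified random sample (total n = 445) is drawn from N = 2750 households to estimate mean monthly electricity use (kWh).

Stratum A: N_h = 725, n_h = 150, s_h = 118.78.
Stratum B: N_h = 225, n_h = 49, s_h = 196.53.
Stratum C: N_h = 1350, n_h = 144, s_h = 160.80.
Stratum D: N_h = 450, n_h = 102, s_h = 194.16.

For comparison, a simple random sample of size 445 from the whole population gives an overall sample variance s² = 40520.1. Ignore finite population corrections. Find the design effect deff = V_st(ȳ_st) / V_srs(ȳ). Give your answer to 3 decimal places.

deff ≈ 0.714

V̂(ȳ_st) = Σ W_h² s_h²/n_h, with W_h = N_h/N and N = 2750:
  stratum A: (725/2750)²·118.78²/150 = 6.53741
  stratum B: (225/2750)²·196.53²/49 = 5.27669
  stratum C: (1350/2750)²·160.80²/144 = 43.2725
  stratum D: (450/2750)²·194.16²/102 = 9.89644
V_st = 64.983
V_srs = s²/n = 40520.1/445 = 91.0564
deff = V_st / V_srs = 64.983/91.0564 = 0.7137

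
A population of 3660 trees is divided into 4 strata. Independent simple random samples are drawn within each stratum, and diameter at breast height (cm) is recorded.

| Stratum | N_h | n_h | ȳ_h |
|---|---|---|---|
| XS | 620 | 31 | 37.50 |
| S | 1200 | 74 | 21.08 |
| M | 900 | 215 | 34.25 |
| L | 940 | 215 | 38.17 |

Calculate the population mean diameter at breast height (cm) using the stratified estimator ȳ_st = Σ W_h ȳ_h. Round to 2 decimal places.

N = Σ N_h = 3660. Stratum weights W_h = N_h/N.
ȳ_st = (620·37.50 + 1200·21.08 + 900·34.25 + 940·38.17) / 3660 = 31.4893

ȳ_st ≈ 31.49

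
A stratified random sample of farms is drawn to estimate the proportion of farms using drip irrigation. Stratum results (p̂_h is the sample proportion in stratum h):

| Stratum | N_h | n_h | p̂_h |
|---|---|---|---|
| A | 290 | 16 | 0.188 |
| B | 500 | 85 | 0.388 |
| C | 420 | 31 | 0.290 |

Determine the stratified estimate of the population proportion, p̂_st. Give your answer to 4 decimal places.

N = 1210; stratum weights W_h = N_h/N.
p̂_st = Σ W_h p̂_h = (290·0.188 + 500·0.388 + 420·0.290)/1210 = 0.30605

p̂_st ≈ 0.3060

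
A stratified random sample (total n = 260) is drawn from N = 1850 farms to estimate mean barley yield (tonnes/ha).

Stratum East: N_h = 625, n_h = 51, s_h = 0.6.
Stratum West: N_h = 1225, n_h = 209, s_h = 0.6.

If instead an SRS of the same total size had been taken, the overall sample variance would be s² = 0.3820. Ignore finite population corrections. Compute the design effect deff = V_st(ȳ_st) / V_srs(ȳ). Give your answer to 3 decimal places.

deff ≈ 1.062

V̂(ȳ_st) = Σ W_h² s_h²/n_h, with W_h = N_h/N and N = 1850:
  stratum East: (625/1850)²·0.6²/51 = 0.000805655
  stratum West: (1225/1850)²·0.6²/209 = 0.00075524
V_st = 0.00156089
V_srs = s²/n = 0.3820/260 = 0.00146923
deff = V_st / V_srs = 0.00156089/0.00146923 = 1.0624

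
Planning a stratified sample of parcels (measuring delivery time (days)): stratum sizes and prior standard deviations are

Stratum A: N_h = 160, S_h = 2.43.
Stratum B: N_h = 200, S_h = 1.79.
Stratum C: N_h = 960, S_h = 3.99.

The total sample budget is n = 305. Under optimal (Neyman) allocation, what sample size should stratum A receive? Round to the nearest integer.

26

Neyman allocation: n_h = n · N_h S_h / Σ N_i S_i, with n = 305.
  stratum A: N_h·S_h = 160·2.43 = 388.80
  stratum B: N_h·S_h = 200·1.79 = 358.00
  stratum C: N_h·S_h = 960·3.99 = 3830.40
Σ N_h S_h = 4577.20
n for stratum A = 305·388.80/4577.20 = 25.908 → 26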